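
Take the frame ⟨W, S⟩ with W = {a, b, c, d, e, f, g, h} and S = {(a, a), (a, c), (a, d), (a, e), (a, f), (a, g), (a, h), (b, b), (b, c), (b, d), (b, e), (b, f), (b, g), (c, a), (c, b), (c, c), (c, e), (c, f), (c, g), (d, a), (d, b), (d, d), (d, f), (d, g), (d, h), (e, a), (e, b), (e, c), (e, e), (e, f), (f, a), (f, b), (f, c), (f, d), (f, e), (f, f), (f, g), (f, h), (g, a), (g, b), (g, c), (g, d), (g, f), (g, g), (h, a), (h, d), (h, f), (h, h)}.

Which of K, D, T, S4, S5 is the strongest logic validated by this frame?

Serial (axiom D): yes — every world has a successor (e.g. a S a).
Reflexive (axiom T): yes — every world is S-related to itself.
Transitive (axiom 4): no — a S c and c S b, but not a S b.
Euclidean (axiom 5): no — a S c and a S d, but not c S d.
So F validates K, D, T; S4 would additionally require S to be transitive. The strongest is T.

T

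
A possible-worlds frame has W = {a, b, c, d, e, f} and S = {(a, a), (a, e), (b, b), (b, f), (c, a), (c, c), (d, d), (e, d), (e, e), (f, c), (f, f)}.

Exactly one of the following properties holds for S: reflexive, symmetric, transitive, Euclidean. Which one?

reflexive

Reflexive: yes — every world is S-related to itself.
Symmetric: no — a S e but not e S a.
Transitive: no — a S e and e S d, but not a S d.
Euclidean: no — a S e and a S a, but not e S a.
Only reflexive holds.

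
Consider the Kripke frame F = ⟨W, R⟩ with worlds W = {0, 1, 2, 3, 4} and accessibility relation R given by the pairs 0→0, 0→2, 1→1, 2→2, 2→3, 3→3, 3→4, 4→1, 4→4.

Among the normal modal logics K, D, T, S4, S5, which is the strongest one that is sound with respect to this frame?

Serial (axiom D): yes — every world has a successor (e.g. 0 R 0).
Reflexive (axiom T): yes — every world is R-related to itself.
Transitive (axiom 4): no — 0 R 2 and 2 R 3, but not 0 R 3.
Euclidean (axiom 5): no — 0 R 2 and 0 R 0, but not 2 R 0.
So F validates K, D, T; S4 would additionally require R to be transitive. The strongest is T.

T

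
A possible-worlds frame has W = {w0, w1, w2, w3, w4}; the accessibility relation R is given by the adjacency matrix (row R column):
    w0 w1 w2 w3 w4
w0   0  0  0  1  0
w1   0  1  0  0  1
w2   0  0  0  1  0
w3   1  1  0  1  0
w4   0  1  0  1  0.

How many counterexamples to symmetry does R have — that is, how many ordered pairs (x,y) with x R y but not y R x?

3

Enumerating: (w2,w3), (w3,w1), (w4,w3).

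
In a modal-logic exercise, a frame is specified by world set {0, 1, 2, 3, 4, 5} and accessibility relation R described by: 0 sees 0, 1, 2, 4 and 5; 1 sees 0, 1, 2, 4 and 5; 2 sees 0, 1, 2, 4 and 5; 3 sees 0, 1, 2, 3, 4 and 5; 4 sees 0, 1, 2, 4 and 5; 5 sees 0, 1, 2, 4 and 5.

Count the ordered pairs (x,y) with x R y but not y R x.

5

Enumerating: (3,0), (3,1), (3,2), (3,4), (3,5).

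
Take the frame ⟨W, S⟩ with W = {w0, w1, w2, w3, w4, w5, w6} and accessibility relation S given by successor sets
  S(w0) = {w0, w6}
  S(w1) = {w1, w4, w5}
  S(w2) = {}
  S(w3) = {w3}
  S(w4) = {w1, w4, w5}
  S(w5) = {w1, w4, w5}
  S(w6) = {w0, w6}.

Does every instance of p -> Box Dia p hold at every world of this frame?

Yes

The schema B characterises exactly the symmetric frames.
Symmetric: yes — every pair in S has its reverse in S.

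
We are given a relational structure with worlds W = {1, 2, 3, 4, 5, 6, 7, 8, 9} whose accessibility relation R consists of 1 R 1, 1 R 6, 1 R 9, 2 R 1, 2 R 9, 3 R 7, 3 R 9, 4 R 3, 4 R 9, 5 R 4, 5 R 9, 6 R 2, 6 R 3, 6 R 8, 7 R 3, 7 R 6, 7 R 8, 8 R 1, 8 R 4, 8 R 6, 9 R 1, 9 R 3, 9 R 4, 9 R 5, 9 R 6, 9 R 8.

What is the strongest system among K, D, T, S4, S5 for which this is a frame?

Serial (axiom D): yes — every world has a successor (e.g. 1 R 1).
Reflexive (axiom T): no — 2 is not related to itself.
Transitive (axiom 4): no — 1 R 6 and 6 R 2, but not 1 R 2.
Euclidean (axiom 5): no — 1 R 6 and 1 R 9, but not 6 R 9.
So F validates K, D; T would additionally require R to be reflexive. The strongest is D.

D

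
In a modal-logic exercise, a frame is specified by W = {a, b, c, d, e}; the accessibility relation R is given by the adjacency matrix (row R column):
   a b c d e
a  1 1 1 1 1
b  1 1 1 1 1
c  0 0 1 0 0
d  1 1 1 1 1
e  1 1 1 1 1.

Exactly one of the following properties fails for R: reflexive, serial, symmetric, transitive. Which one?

Reflexive: yes — every world is R-related to itself.
Serial: yes — every world has a successor (e.g. a R a).
Symmetric: no — a R c but not c R a.
Transitive: yes — every two-step R-path is closed by a direct edge.
Only symmetric fails.

symmetric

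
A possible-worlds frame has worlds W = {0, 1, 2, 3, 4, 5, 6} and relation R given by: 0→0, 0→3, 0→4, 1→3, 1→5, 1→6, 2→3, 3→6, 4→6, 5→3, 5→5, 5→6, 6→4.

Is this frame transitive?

Transitive: no — 0 R 3 and 3 R 6, but not 0 R 6.

No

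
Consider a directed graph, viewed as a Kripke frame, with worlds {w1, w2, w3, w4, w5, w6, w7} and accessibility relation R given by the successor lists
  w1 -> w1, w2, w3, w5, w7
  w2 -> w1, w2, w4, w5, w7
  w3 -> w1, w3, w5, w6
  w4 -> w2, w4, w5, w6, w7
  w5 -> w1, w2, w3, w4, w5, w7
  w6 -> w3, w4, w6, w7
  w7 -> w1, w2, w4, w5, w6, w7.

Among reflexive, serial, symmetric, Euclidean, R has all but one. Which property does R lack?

Reflexive: yes — every world is R-related to itself.
Serial: yes — every world has a successor (e.g. w1 R w1).
Symmetric: yes — every pair in R has its reverse in R.
Euclidean: no — w1 R w2 and w1 R w3, but not w2 R w3.
Only Euclidean fails.

Euclidean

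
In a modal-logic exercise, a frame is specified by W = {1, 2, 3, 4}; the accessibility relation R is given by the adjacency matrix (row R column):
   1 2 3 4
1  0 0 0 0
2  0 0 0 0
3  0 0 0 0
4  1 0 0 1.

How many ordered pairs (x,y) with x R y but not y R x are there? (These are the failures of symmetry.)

1

Enumerating: (4,1).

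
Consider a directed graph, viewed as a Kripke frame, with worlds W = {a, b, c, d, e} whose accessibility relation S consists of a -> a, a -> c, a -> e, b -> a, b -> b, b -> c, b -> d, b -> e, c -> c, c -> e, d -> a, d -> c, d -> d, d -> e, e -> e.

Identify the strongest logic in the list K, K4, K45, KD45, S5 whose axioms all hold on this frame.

Transitive (axiom 4): yes — every two-step S-path is closed by a direct edge.
Euclidean (axiom 5): no — a S e and a S c, but not e S c.
Serial (axiom D): yes — every world has a successor (e.g. a S a).
Reflexive (axiom T): yes — every world is S-related to itself.
So F validates K, K4; K45 would additionally require S to be Euclidean. The strongest is K4.

K4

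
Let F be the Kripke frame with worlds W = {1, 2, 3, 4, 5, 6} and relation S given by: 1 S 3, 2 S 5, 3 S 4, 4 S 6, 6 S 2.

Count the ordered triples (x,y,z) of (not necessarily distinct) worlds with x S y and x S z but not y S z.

Enumerating: (1,3,3), (2,5,5), (3,4,4), (4,6,6), (6,2,2).

5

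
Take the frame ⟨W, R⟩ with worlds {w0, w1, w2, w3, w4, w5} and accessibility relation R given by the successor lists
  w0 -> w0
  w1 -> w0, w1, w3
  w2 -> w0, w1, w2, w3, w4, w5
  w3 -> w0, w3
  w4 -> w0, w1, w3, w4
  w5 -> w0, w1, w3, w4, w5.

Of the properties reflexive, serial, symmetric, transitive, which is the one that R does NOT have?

Reflexive: yes — every world is R-related to itself.
Serial: yes — every world has a successor (e.g. w0 R w0).
Symmetric: no — w1 R w0 but not w0 R w1.
Transitive: yes — every two-step R-path is closed by a direct edge.
Only symmetric fails.

symmetric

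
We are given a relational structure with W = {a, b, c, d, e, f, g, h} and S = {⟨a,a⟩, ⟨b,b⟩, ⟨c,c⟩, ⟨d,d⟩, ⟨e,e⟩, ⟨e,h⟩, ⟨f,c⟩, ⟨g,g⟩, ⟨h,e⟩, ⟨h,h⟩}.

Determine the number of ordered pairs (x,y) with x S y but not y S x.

1

Enumerating: (f,c).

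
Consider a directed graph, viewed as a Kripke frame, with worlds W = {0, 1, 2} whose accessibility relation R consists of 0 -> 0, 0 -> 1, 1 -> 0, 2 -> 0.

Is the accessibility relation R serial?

Serial: yes — every world has a successor (e.g. 0 R 0).

Yes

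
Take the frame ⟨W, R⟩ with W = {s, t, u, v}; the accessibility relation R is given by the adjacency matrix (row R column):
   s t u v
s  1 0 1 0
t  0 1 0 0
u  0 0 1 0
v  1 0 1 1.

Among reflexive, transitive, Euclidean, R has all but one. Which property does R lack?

Euclidean

Reflexive: yes — every world is R-related to itself.
Transitive: yes — every two-step R-path is closed by a direct edge.
Euclidean: no — v R u and v R s, but not u R s.
Only Euclidean fails.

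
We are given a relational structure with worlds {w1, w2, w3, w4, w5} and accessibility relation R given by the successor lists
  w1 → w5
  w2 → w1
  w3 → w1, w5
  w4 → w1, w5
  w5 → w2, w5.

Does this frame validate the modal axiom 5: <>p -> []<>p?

By correspondence theory, 5 is valid on a frame iff R is Euclidean.
Euclidean: no — w3 R w5 and w3 R w1, but not w5 R w1.

No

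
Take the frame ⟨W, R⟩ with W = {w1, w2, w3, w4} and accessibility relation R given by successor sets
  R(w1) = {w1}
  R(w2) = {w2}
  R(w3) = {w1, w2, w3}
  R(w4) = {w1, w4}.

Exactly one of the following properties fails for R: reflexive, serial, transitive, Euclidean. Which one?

Reflexive: yes — every world is R-related to itself.
Serial: yes — every world has a successor (e.g. w1 R w1).
Transitive: yes — every two-step R-path is closed by a direct edge.
Euclidean: no — w3 R w1 and w3 R w2, but not w1 R w2.
Only Euclidean fails.

Euclidean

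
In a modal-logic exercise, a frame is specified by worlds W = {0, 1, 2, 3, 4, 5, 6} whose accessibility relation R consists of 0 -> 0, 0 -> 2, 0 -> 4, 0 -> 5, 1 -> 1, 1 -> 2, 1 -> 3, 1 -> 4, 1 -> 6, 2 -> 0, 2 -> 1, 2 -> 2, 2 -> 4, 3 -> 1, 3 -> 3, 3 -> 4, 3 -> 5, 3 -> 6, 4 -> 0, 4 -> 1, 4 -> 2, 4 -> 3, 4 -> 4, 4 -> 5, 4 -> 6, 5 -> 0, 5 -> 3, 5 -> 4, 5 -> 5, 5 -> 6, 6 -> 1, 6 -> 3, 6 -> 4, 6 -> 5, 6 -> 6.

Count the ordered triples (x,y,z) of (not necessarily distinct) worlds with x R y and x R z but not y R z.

30

Enumerating: (0,2,5), (0,5,2), (1,2,3), (1,2,6), (1,3,2), (1,6,2), (2,0,1), (2,1,0), (3,1,5), (3,5,1), (4,0,1), (4,0,3), … and 18 more.
Total: 30.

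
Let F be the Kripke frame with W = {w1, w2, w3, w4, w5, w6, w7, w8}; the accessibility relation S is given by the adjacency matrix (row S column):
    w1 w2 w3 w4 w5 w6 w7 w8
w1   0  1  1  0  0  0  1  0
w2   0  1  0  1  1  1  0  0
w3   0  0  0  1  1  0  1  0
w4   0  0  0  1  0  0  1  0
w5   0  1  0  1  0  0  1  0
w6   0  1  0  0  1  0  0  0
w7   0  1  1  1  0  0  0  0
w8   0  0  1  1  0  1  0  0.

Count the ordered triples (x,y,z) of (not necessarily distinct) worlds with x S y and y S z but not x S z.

Enumerating: (w1,w2,w4), (w1,w2,w5), (w1,w2,w6), (w1,w3,w4), (w1,w3,w5), (w1,w7,w4), (w2,w4,w7), (w2,w5,w7), (w3,w5,w2), (w3,w7,w2), (w3,w7,w3), (w4,w7,w2), … and 18 more.
Total: 30.

30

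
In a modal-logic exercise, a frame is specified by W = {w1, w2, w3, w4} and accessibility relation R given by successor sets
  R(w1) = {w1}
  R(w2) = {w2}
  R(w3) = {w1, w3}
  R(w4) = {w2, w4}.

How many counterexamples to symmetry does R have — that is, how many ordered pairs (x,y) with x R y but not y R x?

2

Enumerating: (w3,w1), (w4,w2).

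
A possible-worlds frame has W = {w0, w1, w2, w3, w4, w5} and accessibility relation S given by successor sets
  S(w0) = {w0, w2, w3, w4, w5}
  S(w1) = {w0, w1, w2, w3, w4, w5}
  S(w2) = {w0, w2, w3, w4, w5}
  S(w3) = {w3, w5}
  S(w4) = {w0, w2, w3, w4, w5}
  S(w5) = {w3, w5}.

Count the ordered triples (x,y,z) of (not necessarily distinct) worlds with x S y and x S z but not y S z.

29

Enumerating: (w0,w3,w0), (w0,w3,w2), (w0,w3,w4), (w0,w5,w0), (w0,w5,w2), (w0,w5,w4), (w1,w0,w1), (w1,w2,w1), (w1,w3,w0), (w1,w3,w1), (w1,w3,w2), (w1,w3,w4), … and 17 more.
Total: 29.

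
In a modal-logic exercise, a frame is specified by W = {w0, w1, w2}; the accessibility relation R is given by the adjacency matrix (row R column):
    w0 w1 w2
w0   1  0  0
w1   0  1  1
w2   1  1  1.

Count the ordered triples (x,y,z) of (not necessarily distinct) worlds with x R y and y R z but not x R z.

Enumerating: (w1,w2,w0).

1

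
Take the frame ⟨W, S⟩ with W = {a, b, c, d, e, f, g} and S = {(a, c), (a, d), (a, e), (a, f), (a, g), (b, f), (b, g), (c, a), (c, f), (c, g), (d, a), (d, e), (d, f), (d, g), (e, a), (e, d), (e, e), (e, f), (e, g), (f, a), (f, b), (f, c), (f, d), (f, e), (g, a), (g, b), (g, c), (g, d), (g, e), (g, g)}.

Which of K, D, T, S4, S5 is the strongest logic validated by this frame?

D

Serial (axiom D): yes — every world has a successor (e.g. a S c).
Reflexive (axiom T): no — a is not related to itself.
Transitive (axiom 4): no — a S f and f S b, but not a S b.
Euclidean (axiom 5): no — a S c and a S d, but not c S d.
So F validates K, D; T would additionally require S to be reflexive. The strongest is D.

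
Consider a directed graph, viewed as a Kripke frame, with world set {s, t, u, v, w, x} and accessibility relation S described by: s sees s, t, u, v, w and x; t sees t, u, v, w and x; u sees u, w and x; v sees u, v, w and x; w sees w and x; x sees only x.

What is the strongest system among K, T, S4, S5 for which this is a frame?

S4

Reflexive (axiom T): yes — every world is S-related to itself.
Transitive (axiom 4): yes — every two-step S-path is closed by a direct edge.
Euclidean (axiom 5): no — s S u and s S t, but not u S t.
So F validates K, T, S4; S5 would additionally require S to be Euclidean. The strongest is S4.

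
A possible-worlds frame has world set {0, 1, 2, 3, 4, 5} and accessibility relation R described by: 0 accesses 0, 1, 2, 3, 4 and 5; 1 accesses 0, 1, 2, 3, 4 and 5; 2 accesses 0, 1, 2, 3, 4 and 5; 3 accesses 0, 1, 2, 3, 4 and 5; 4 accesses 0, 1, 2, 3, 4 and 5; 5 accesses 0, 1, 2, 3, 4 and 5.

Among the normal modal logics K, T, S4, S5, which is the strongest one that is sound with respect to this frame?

Reflexive (axiom T): yes — every world is R-related to itself.
Transitive (axiom 4): yes — every two-step R-path is closed by a direct edge.
Euclidean (axiom 5): yes — any two successors of a common world are R-related.
So F validates K, T, S4, S5. The strongest is S5.

S5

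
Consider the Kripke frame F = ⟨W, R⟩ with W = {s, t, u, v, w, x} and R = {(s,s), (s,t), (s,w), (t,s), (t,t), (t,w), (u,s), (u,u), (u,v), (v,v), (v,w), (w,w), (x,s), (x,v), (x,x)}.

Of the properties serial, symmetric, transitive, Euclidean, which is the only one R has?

serial

Serial: yes — every world has a successor (e.g. s R s).
Symmetric: no — s R w but not w R s.
Transitive: no — u R s and s R t, but not u R t.
Euclidean: no — s R w and s R t, but not w R t.
Only serial holds.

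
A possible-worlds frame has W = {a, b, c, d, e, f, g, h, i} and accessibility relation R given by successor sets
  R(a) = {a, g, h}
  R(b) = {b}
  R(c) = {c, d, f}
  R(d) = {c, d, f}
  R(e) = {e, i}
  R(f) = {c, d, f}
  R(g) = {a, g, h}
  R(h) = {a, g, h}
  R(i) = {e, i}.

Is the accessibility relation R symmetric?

Yes

Symmetric: yes — every pair in R has its reverse in R.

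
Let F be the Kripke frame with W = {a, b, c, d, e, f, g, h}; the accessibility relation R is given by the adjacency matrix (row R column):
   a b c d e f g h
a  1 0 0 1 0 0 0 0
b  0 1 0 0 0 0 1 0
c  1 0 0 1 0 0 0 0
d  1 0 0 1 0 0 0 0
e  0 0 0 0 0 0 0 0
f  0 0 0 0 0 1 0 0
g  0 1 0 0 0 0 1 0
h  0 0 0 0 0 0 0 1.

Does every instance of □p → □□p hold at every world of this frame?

By correspondence theory, 4 is valid on a frame iff R is transitive.
Transitive: yes — every two-step R-path is closed by a direct edge.

Yes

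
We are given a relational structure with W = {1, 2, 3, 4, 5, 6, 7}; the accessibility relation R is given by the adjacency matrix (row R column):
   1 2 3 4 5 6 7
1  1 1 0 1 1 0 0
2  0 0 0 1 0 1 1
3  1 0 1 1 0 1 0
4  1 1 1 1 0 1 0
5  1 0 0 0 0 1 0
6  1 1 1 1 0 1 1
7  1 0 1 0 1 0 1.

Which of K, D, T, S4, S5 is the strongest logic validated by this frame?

D

Serial (axiom D): yes — every world has a successor (e.g. 1 R 1).
Reflexive (axiom T): no — 2 is not related to itself.
Transitive (axiom 4): no — 1 R 2 and 2 R 6, but not 1 R 6.
Euclidean (axiom 5): no — 1 R 2 and 1 R 5, but not 2 R 5.
So F validates K, D; T would additionally require R to be reflexive. The strongest is D.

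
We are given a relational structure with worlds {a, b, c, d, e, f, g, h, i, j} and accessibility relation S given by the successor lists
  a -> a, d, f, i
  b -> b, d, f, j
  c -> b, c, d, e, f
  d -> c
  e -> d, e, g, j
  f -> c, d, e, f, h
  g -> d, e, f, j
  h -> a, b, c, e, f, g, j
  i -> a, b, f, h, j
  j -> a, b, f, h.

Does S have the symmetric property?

No

Symmetric: no — a S d but not d S a.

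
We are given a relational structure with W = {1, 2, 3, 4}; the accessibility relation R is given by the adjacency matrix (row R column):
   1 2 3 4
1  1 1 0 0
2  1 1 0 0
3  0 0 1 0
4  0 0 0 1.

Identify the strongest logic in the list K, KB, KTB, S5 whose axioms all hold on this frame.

S5

Symmetric (axiom B): yes — every pair in R has its reverse in R.
Reflexive (axiom T): yes — every world is R-related to itself.
Euclidean (axiom 5): yes — any two successors of a common world are R-related.
So F validates K, KB, KTB, S5. The strongest is S5.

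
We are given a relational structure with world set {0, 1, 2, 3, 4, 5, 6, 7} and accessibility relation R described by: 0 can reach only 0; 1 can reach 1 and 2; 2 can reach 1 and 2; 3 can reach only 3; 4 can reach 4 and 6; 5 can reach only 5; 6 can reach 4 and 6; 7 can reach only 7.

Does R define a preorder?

Yes

Reflexive: yes — every world is R-related to itself.
Transitive: yes — every two-step R-path is closed by a direct edge.
So R is a preorder.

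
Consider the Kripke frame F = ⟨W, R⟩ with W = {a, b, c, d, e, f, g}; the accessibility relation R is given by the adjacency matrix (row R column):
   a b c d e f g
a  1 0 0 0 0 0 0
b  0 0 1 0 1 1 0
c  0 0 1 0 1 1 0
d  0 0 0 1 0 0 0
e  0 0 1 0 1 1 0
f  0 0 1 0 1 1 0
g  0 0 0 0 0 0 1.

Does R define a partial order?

Reflexive: no — b is not related to itself.
Transitive: yes — every two-step R-path is closed by a direct edge.
Antisymmetric: no — c R e and e R c with c ≠ e.
So R is not a partial order.

No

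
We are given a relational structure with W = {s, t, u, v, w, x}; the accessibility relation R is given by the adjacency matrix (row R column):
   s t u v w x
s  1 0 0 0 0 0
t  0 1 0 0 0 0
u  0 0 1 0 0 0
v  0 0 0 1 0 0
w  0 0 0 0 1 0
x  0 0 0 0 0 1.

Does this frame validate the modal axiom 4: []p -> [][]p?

Yes

The schema 4 characterises exactly the transitive frames.
Transitive: yes — every two-step R-path is closed by a direct edge.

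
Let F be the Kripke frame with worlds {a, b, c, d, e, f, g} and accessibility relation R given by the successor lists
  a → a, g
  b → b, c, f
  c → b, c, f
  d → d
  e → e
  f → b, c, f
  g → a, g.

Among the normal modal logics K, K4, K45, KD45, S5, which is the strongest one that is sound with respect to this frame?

S5

Transitive (axiom 4): yes — every two-step R-path is closed by a direct edge.
Euclidean (axiom 5): yes — any two successors of a common world are R-related.
Serial (axiom D): yes — every world has a successor (e.g. a R a).
Reflexive (axiom T): yes — every world is R-related to itself.
So F validates K, K4, K45, KD45, S5. The strongest is S5.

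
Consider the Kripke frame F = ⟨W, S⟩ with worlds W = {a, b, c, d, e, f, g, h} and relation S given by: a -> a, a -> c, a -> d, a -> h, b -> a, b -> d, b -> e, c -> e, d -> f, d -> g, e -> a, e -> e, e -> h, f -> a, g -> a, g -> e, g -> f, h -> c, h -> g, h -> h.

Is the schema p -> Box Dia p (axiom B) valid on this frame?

By correspondence theory, B is valid on a frame iff S is symmetric.
Symmetric: no — a S c but not c S a.

No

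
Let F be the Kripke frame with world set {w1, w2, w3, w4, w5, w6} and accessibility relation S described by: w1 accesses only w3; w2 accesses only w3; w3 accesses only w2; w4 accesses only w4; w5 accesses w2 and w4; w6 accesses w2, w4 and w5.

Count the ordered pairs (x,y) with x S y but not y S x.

6

Enumerating: (w1,w3), (w5,w2), (w5,w4), (w6,w2), (w6,w4), (w6,w5).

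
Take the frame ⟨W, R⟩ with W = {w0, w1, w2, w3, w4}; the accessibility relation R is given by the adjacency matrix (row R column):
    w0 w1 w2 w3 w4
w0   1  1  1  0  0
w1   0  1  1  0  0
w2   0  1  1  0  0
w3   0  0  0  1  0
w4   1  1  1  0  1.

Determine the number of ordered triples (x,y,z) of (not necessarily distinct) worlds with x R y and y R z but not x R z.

0

R is transitive; there are no such tuples.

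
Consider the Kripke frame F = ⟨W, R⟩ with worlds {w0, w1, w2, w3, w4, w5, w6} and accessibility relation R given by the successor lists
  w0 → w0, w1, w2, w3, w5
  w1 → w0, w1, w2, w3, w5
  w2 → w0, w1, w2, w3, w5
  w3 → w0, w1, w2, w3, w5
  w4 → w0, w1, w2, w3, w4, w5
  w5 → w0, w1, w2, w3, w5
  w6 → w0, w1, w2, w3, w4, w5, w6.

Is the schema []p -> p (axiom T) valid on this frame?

Axiom T corresponds to the accessibility relation being reflexive.
Reflexive: yes — every world is R-related to itself.

Yes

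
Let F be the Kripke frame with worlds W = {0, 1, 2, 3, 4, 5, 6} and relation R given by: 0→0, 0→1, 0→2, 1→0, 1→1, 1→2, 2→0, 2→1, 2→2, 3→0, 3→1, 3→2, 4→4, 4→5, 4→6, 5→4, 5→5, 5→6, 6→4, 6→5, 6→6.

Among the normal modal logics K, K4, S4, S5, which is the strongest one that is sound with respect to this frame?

Transitive (axiom 4): yes — every two-step R-path is closed by a direct edge.
Reflexive (axiom T): no — 3 is not related to itself.
Euclidean (axiom 5): yes — any two successors of a common world are R-related.
So F validates K, K4; S4 would additionally require R to be reflexive. The strongest is K4.

K4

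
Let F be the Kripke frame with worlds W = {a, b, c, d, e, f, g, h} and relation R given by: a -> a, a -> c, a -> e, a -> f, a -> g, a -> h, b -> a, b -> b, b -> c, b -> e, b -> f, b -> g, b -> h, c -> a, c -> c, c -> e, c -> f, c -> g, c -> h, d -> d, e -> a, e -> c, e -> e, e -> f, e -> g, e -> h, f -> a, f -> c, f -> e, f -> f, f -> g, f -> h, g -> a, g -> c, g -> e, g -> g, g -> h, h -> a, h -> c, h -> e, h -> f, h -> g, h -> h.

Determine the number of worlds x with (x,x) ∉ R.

0

R is reflexive; there are no such worlds.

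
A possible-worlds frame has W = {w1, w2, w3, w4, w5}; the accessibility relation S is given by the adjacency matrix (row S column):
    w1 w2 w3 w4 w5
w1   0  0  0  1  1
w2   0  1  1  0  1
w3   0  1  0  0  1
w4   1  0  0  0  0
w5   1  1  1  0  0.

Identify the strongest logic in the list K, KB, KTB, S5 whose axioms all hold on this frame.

KB

Symmetric (axiom B): yes — every pair in S has its reverse in S.
Reflexive (axiom T): no — w1 is not related to itself.
Euclidean (axiom 5): no — w1 S w4 and w1 S w5, but not w4 S w5.
So F validates K, KB; KTB would additionally require S to be reflexive. The strongest is KB.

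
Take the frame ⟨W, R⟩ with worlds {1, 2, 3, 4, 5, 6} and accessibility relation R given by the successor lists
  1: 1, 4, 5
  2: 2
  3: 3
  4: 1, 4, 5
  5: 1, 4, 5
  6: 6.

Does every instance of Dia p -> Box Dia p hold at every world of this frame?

The schema 5 characterises exactly the Euclidean frames.
Euclidean: yes — any two successors of a common world are R-related.

Yes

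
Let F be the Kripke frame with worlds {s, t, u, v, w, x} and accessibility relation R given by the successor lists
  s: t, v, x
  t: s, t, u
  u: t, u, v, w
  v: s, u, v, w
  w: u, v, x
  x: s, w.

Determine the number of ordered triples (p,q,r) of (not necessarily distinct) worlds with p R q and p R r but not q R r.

30

Enumerating: (s,t,v), (s,t,x), (s,v,t), (s,v,x), (s,x,t), (s,x,v), (s,x,x), (t,s,s), (t,s,u), (t,u,s), (u,t,v), (u,t,w), … and 18 more.
Total: 30.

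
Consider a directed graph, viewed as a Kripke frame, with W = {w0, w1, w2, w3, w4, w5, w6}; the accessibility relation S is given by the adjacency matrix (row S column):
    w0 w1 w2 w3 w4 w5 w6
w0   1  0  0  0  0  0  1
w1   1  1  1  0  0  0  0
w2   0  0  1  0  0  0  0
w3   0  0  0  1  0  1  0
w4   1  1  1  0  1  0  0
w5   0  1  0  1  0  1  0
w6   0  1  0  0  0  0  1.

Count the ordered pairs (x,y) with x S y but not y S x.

Enumerating: (w0,w6), (w1,w0), (w1,w2), (w4,w0), (w4,w1), (w4,w2), (w5,w1), (w6,w1).

8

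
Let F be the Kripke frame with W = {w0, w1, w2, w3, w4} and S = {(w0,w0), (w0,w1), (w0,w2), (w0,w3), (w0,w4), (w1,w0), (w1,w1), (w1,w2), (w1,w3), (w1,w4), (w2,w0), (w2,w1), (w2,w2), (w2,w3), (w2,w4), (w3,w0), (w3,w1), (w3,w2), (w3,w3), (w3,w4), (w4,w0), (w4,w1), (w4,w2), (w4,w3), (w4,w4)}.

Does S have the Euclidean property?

Yes

Euclidean: yes — any two successors of a common world are S-related.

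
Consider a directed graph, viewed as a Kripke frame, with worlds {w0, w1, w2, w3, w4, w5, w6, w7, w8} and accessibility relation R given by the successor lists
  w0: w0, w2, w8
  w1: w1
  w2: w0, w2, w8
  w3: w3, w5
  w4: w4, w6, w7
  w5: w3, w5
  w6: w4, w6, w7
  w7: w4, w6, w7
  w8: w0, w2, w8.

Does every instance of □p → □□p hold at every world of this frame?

Yes

The schema 4 characterises exactly the transitive frames.
Transitive: yes — every two-step R-path is closed by a direct edge.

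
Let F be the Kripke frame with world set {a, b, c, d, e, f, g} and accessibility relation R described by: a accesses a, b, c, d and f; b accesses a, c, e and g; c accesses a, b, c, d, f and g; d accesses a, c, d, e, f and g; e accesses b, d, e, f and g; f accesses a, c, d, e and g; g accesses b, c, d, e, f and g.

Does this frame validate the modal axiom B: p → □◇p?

Yes

Axiom B corresponds to the accessibility relation being symmetric.
Symmetric: yes — every pair in R has its reverse in R.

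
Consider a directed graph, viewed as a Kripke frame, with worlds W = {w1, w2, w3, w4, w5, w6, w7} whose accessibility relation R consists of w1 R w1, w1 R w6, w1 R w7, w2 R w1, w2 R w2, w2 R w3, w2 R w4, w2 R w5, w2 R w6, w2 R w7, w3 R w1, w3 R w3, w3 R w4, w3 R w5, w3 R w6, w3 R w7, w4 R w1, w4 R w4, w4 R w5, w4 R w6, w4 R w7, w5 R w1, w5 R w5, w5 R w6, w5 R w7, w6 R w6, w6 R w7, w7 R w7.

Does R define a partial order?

Yes

Reflexive: yes — every world is R-related to itself.
Transitive: yes — every two-step R-path is closed by a direct edge.
Antisymmetric: yes — no distinct pair is related both ways.
So R is a partial order.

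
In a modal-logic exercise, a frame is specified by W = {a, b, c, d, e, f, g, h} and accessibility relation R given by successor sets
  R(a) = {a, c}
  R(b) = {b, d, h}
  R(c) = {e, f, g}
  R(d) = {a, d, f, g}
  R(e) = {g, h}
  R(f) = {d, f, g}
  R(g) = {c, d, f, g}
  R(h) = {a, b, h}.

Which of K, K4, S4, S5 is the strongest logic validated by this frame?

Transitive (axiom 4): no — a R c and c R e, but not a R e.
Reflexive (axiom T): no — c is not related to itself.
Euclidean (axiom 5): no — b R d and b R h, but not d R h.
So F validates K; K4 would additionally require R to be transitive. The strongest is K.

K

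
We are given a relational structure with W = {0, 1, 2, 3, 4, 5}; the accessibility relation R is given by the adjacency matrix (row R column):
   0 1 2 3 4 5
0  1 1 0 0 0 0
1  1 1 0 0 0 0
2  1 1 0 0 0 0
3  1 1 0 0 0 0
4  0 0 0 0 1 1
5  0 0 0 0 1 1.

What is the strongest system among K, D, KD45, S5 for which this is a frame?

KD45

Serial (axiom D): yes — every world has a successor (e.g. 0 R 0).
Euclidean (axiom 5): yes — any two successors of a common world are R-related.
Transitive (axiom 4): yes — every two-step R-path is closed by a direct edge.
Reflexive (axiom T): no — 2 is not related to itself.
So F validates K, D, KD45; S5 would additionally require R to be reflexive. The strongest is KD45.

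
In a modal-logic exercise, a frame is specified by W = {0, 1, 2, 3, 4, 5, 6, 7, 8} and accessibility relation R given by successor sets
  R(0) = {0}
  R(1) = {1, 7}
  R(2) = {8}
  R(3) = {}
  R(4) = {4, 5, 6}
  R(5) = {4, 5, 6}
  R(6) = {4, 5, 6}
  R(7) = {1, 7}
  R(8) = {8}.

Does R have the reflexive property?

Reflexive: no — 2 is not related to itself.

No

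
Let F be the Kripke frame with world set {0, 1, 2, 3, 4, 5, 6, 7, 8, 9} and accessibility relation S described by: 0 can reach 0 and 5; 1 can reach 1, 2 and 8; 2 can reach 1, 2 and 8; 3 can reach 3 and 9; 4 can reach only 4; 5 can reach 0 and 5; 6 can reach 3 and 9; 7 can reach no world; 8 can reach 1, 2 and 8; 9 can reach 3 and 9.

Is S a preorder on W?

No

Reflexive: no — 6 is not related to itself.
Transitive: yes — every two-step S-path is closed by a direct edge.
So S is not a preorder.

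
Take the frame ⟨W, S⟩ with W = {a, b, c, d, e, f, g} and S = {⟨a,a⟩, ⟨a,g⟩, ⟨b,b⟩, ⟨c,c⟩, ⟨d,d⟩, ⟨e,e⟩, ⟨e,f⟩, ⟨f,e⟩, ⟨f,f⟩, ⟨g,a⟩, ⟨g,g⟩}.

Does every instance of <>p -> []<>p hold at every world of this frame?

By correspondence theory, 5 is valid on a frame iff S is Euclidean.
Euclidean: yes — any two successors of a common world are S-related.

Yes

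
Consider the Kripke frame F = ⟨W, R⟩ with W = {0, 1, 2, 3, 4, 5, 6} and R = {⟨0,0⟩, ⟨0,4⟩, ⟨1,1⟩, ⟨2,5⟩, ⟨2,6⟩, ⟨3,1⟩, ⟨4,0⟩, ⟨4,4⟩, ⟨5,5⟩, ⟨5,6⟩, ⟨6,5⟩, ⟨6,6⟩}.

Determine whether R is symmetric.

No

Symmetric: no — 2 R 5 but not 5 R 2.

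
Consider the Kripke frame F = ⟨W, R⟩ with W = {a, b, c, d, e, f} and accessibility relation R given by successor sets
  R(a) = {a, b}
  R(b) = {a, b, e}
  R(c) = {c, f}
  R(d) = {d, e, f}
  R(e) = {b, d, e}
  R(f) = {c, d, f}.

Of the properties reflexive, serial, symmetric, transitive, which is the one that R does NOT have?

transitive

Reflexive: yes — every world is R-related to itself.
Serial: yes — every world has a successor (e.g. a R a).
Symmetric: yes — every pair in R has its reverse in R.
Transitive: no — a R b and b R e, but not a R e.
Only transitive fails.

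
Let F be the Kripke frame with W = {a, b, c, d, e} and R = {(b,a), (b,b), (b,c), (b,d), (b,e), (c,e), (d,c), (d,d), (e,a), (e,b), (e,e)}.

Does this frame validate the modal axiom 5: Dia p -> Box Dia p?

No

Axiom 5 corresponds to the accessibility relation being Euclidean.
Euclidean: no — b R a and b R c, but not a R c.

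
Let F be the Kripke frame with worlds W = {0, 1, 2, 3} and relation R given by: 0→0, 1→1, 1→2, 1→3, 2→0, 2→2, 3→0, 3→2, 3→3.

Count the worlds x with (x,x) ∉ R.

R is reflexive; there are no such worlds.

0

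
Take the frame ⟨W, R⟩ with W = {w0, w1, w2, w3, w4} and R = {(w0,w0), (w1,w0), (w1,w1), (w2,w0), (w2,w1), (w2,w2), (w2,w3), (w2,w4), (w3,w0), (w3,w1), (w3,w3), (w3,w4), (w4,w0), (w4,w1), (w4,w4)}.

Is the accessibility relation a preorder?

Yes

Reflexive: yes — every world is R-related to itself.
Transitive: yes — every two-step R-path is closed by a direct edge.
So R is a preorder.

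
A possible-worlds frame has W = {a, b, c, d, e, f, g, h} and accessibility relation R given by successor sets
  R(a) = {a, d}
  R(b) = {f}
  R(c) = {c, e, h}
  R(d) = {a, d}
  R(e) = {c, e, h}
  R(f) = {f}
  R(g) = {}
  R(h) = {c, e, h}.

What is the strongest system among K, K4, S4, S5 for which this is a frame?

K4

Transitive (axiom 4): yes — every two-step R-path is closed by a direct edge.
Reflexive (axiom T): no — b is not related to itself.
Euclidean (axiom 5): yes — any two successors of a common world are R-related.
So F validates K, K4; S4 would additionally require R to be reflexive. The strongest is K4.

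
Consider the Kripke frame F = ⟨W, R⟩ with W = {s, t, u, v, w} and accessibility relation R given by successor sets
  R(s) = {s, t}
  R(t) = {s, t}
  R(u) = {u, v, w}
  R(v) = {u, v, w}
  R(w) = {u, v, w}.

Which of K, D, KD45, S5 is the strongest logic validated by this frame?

Serial (axiom D): yes — every world has a successor (e.g. s R s).
Euclidean (axiom 5): yes — any two successors of a common world are R-related.
Transitive (axiom 4): yes — every two-step R-path is closed by a direct edge.
Reflexive (axiom T): yes — every world is R-related to itself.
So F validates K, D, KD45, S5. The strongest is S5.

S5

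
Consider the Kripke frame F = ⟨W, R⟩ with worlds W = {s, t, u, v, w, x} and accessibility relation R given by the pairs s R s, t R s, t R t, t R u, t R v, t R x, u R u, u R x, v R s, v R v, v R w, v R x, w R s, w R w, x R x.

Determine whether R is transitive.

No

Transitive: no — t R v and v R w, but not t R w.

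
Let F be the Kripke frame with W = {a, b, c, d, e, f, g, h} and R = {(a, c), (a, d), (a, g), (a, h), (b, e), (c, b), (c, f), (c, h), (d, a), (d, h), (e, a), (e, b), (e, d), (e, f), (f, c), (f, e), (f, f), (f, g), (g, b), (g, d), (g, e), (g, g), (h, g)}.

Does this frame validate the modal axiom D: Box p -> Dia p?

Yes

Axiom D corresponds to the accessibility relation being serial.
Serial: yes — every world has a successor (e.g. a R c).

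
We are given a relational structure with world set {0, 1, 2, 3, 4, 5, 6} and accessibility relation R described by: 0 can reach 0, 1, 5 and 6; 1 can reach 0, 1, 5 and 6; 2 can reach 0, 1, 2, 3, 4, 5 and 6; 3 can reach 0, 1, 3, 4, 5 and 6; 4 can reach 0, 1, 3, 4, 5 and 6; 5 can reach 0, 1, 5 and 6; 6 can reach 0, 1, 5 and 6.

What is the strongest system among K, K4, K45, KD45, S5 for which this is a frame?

K4

Transitive (axiom 4): yes — every two-step R-path is closed by a direct edge.
Euclidean (axiom 5): no — 2 R 0 and 2 R 3, but not 0 R 3.
Serial (axiom D): yes — every world has a successor (e.g. 0 R 0).
Reflexive (axiom T): yes — every world is R-related to itself.
So F validates K, K4; K45 would additionally require R to be Euclidean. The strongest is K4.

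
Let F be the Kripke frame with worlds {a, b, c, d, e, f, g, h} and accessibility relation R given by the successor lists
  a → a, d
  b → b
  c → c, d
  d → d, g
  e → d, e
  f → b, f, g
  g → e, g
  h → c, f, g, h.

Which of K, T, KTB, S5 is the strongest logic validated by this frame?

T

Reflexive (axiom T): yes — every world is R-related to itself.
Symmetric (axiom B): no — a R d but not d R a.
Euclidean (axiom 5): no — f R b and f R g, but not b R g.
So F validates K, T; KTB would additionally require R to be symmetric. The strongest is T.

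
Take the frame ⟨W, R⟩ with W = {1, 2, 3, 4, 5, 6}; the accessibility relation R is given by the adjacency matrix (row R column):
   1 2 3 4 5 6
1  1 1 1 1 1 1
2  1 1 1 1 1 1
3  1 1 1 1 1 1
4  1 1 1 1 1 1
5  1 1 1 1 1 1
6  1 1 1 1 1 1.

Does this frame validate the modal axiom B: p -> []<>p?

Yes

The schema B characterises exactly the symmetric frames.
Symmetric: yes — every pair in R has its reverse in R.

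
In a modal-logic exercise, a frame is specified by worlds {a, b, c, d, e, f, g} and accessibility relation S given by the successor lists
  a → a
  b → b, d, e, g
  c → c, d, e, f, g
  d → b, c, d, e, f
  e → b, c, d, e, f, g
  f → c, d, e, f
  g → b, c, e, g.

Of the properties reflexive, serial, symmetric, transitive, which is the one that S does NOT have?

Reflexive: yes — every world is S-related to itself.
Serial: yes — every world has a successor (e.g. a S a).
Symmetric: yes — every pair in S has its reverse in S.
Transitive: no — b S d and d S c, but not b S c.
Only transitive fails.

transitive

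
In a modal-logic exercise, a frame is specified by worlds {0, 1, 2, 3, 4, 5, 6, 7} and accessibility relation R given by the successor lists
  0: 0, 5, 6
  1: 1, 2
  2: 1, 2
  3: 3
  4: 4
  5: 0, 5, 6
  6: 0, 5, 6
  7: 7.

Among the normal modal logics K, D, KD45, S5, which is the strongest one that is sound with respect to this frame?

S5

Serial (axiom D): yes — every world has a successor (e.g. 0 R 0).
Euclidean (axiom 5): yes — any two successors of a common world are R-related.
Transitive (axiom 4): yes — every two-step R-path is closed by a direct edge.
Reflexive (axiom T): yes — every world is R-related to itself.
So F validates K, D, KD45, S5. The strongest is S5.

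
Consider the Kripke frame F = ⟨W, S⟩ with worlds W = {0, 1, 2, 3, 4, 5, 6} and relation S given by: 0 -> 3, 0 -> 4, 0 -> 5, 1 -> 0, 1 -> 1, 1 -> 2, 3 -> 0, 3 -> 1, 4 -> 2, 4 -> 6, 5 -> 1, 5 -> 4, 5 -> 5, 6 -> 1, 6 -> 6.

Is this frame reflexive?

No

Reflexive: no — 0 is not related to itself.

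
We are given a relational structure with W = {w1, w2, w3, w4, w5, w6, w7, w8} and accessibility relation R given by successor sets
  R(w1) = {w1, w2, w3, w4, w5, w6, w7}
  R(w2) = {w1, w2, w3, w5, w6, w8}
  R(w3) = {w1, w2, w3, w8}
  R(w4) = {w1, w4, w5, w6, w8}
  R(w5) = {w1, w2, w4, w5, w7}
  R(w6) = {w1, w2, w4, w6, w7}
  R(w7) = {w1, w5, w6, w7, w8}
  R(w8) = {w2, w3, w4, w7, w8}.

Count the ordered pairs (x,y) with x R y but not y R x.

0

R is symmetric; there are no such tuples.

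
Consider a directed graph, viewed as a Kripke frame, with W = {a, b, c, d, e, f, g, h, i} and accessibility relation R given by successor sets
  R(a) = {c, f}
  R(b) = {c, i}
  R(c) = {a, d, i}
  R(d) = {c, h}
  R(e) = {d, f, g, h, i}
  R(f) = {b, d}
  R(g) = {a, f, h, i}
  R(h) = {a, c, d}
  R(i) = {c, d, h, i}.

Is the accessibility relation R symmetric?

No

Symmetric: no — a R f but not f R a.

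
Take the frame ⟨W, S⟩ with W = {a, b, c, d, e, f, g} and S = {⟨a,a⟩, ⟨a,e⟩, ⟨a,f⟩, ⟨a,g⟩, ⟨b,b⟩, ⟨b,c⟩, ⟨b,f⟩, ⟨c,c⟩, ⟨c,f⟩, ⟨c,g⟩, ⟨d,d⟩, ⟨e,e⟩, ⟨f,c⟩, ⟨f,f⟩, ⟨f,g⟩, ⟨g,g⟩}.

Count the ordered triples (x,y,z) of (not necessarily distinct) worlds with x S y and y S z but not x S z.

3

Enumerating: (a,f,c), (b,c,g), (b,f,g).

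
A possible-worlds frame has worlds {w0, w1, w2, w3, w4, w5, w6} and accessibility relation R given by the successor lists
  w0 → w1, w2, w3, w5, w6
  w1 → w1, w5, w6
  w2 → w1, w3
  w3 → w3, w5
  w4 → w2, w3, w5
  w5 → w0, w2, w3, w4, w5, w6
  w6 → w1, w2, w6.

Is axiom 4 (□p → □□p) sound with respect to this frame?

By correspondence theory, 4 is valid on a frame iff R is transitive.
Transitive: no — w0 R w5 and w5 R w4, but not w0 R w4.

No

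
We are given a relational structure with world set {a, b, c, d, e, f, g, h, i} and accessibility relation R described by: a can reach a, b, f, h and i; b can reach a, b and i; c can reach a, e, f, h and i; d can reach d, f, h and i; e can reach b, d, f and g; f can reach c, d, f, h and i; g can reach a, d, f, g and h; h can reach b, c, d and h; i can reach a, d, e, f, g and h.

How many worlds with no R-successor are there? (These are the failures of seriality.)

0

R is serial; there are no such worlds.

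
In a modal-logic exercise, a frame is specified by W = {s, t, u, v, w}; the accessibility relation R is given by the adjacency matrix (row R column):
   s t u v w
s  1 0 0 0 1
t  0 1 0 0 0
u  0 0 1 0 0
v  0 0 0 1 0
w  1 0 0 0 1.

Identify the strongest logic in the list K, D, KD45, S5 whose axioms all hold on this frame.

Serial (axiom D): yes — every world has a successor (e.g. s R s).
Euclidean (axiom 5): yes — any two successors of a common world are R-related.
Transitive (axiom 4): yes — every two-step R-path is closed by a direct edge.
Reflexive (axiom T): yes — every world is R-related to itself.
So F validates K, D, KD45, S5. The strongest is S5.

S5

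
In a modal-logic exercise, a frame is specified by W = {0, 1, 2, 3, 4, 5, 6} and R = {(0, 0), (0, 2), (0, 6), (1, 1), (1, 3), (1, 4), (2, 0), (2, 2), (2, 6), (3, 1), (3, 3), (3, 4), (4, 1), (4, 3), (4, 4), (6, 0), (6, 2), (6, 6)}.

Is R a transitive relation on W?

Transitive: yes — every two-step R-path is closed by a direct edge.

Yes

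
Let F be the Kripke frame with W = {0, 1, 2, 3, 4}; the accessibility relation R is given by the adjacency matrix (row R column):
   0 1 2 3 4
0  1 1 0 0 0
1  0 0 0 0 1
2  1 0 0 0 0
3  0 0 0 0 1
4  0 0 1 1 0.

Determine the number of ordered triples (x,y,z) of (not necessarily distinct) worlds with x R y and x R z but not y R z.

8

Enumerating: (0,1,0), (0,1,1), (1,4,4), (3,4,4), (4,2,2), (4,2,3), (4,3,2), (4,3,3).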